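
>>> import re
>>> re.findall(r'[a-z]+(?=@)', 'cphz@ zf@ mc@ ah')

['cphz', 'zf', 'mc']

The positive lookaround only admits positions where the adjacent text matches; those characters stay outside the span.
With no groups in the pattern, `findall` gives back each whole match — 3 here.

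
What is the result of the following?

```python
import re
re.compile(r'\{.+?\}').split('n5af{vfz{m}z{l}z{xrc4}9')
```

Splitting on the pattern gives 4 pieces.

['n5af', 'z', 'z', '9']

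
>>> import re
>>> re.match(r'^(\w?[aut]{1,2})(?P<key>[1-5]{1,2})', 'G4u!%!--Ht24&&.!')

The pattern matches anchored at the start of the string; then optionally a word character, then 1 to 2 of one of [aut] (captured); then 1 to 2 of a character in [1-5] (captured as 'key').
With `match`, the pattern is implicitly anchored at the beginning.
Here the string doesn't start with a match, so the call returns None.

None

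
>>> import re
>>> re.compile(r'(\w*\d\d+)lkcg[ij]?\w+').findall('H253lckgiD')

Because there's exactly one group, `findall` drops the full match and keeps group 1 from each hit.
Nothing in the string satisfies the pattern, so the list is empty.

[]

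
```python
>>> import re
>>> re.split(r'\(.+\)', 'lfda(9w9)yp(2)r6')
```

['lfda', 'r6']

Splitting on the pattern gives 2 pieces.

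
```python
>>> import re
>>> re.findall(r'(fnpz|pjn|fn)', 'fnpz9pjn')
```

Alternation isn't longest-match — the leftmost alternative that fits at this position is chosen.
Walking the string: at [0:4] match 'fnpz', group 1 = 'fnpz'; at [5:8] match 'pjn', group 1 = 'pjn'.
Because there's exactly one group, `findall` drops the full match and keeps group 1 from each hit.

['fnpz', 'pjn']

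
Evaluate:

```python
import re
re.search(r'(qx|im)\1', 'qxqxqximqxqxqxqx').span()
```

(0, 4)

`\1` has to match the exact text group 1 already captured.
Unlike `match`, `search` isn't anchored — it looks for the pattern anywhere in the string.
The match spans [0:4] → 'qxqx'.
Captured: group 1 = 'qx'.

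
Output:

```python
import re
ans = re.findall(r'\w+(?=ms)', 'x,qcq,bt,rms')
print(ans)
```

The positive lookaround only admits positions where the adjacent text matches; those characters stay outside the span.
Since nothing is captured, `findall` lists the 1 matched substring directly.

['r']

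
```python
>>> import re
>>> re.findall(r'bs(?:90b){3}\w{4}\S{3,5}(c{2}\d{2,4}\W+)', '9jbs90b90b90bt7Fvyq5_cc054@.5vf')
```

['cc054@.']

Pattern: the literal 'bs', then the literal '90b' repeated 3 times, then exactly 4 of a word character; then 3 to 5 of a non-whitespace character; then exactly 2 of a literal 'c', then 2 to 4 of a digit, then one or more of a non-word character (captured).
Matches: at [2:28] match 'bs90b90b90bt7Fvyq5_cc054@.', group 1 = 'cc054@.'.
Because there's exactly one group, `findall` drops the full match and keeps group 1 from the one hit.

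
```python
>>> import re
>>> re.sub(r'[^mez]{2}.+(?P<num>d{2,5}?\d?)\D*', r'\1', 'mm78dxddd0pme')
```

Each match is replaced using the text its own group 1 captured.

'mmdd0'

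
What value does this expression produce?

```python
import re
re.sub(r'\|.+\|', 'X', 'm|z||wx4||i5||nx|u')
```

Each match is replaced by 'X'.

'mXu'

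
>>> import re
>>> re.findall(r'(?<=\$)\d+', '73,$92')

['92']

The lookaround is zero-width — it requires the adjacent text to match without consuming it, so the asserted text isn't part of the match.
Walking the string: at [4:6] → '92'.
With no groups in the pattern, `findall` gives back each whole match — 1 here.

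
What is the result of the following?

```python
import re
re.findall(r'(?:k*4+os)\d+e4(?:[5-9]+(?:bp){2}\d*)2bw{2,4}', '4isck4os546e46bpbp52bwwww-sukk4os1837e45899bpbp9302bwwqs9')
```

['k4os546e46bpbp52bwwww', 'kk4os1837e45899bpbp9302bww']

Since nothing is captured, `findall` lists the 2 matched substrings directly.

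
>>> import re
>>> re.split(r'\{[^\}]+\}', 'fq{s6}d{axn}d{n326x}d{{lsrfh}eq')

['fq', 'd', 'd', 'd', 'eq']

Matches to split on: at [2:6] → '{s6}'; at [7:12] → '{axn}'; at [13:20] → '{n326x}'; at [21:29] → '{{lsrfh}'.
`split` removes every match and returns the 5 fragments in between.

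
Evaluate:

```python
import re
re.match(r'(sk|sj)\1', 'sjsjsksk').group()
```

'sjsj'

`\1` has to match the exact text group 1 already captured.
`re.match` only tries the pattern at the start of the string.
The match spans [0:4] → 'sjsj'.
Captured: group 1 = 'sj'.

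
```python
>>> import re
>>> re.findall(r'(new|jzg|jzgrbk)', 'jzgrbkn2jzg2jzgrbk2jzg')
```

['jzg', 'jzg', 'jzg', 'jzg']

The regex engine tests alternatives in the order written; an earlier branch that matches wins even if a later one would match more.
Walking the string: at [0:3] match 'jzg', group 1 = 'jzg'; at [8:11] match 'jzg', group 1 = 'jzg'; at [12:15] match 'jzg', group 1 = 'jzg'; at [19:22] match 'jzg', group 1 = 'jzg'.
Because there's exactly one group, `findall` drops the full match and keeps group 1 from each hit.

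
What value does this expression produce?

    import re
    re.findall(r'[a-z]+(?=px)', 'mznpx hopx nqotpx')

['mzn', 'ho', 'nqot']

The positive lookaround only admits positions where the adjacent text matches; those characters stay outside the span.
Since nothing is captured, `findall` lists the 3 matched substrings directly.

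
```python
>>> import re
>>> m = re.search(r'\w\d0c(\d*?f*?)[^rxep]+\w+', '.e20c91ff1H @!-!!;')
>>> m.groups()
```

('',)

Pattern: a word character, then a digit, then the literal '0c'; then zero or more of a digit (lazy), then zero or more of the literal 'f' (lazy) (captured); then one or more of any character except [rxep]; then one or more of a word character.
`search` walks the string left to right and returns the first match it finds.
The match spans [1:11] → 'e20c91ff1H'.
Captured: group 1 = ''.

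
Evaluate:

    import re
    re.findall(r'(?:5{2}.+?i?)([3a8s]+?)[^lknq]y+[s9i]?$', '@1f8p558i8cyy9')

Pattern: exactly 2 of a literal '5', then one or more of any character (lazy), then optionally a literal 'i' (non-capturing group); then one or more of one of [3a8s] (lazy) (captured); then any character except [lknq], then one or more of the literal 'y', then optionally one of [s9i]; then anchored at the end.
Walking the string: at [5:14] match '558i8cyy9', group 1 = '8'.
Because there's exactly one group, `findall` drops the full match and keeps group 1 from the one hit.

['8']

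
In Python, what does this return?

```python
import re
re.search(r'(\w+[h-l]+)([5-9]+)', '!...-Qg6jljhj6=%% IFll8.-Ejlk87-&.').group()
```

'Qg6jljhj6'

This matches one or more of a word character, then one or more of a character in [h-l] (captured); then one or more of a character in [5-9] (captured).
Unlike `match`, `search` isn't anchored — it looks for the pattern anywhere in the string.
The match spans [5:14] → 'Qg6jljhj6'.
Captured: group 1 = 'Qg6jljhj', group 2 = '6'.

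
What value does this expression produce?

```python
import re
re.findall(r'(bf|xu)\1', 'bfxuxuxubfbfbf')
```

['xu', 'bf']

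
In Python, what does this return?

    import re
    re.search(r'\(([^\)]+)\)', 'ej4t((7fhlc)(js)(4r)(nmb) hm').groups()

The match spans [4:12] → '((7fhlc)'.
Captured: group 1 = '(7fhlc'.

('(7fhlc',)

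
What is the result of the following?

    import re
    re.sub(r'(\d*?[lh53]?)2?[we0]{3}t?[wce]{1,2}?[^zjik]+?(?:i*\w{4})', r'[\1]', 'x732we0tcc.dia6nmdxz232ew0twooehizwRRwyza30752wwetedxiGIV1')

The pattern matches zero or more of a digit (lazy), then optionally one of [lh53] (captured); then optionally the literal '2', then exactly 3 of one of [we0]; then optionally the literal 't', then 1 to 2 of one of [wce] (lazy), then one or more of any character except [zjik] (lazy); then zero or more of the literal 'i', then exactly 4 of a word character (non-capturing group).
A `+?`/`*?`/`{m,n}?` starts at its minimum and grows only as far as needed for what follows to match.
Matches: at [1:15] → '732we0tcc.dia6'; at [20:33] → '232ew0twooehi'; at [41:56] → '30752wwetedxiGI'.
The replacement refers to a captured group, so each match is rewritten using its own captured text.

'x[73]nmdxz[23]zwRRwyza[3075]V1'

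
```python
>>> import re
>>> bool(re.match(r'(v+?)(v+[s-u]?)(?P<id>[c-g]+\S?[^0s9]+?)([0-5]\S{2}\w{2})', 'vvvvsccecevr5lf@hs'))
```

`re.match` only tries the pattern at the start of the string.
Here the pattern fails at index 0, so the call returns None, and `bool(None)` is False.

False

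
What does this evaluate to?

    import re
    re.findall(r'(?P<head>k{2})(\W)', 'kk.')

This matches exactly 2 of a literal 'k' (captured as 'head'); then a non-word character (captured).
Walking the string: at [0:3] match 'kk.', groups = ('kk', '.').
Multiple groups make `findall` return tuples — one 2-tuple for the one match.

[('kk', '.')]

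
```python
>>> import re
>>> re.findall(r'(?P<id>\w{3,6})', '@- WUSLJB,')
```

['WUSLJB']

Pattern: 3 to 6 of a word character (captured as 'id').
With a single group, `findall` returns only what that group captured — 1 item.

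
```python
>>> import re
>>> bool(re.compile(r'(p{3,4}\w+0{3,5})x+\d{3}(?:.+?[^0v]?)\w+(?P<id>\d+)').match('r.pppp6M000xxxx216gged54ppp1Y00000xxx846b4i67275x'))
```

`re.match` only tries the pattern at the start of the string.
Here the string doesn't start with a match, so the call returns None, and `bool(None)` is False.

False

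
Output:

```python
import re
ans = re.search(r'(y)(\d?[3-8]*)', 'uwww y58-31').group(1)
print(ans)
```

The match spans [5:8] → 'y58'.
Captured: group 1 = 'y', group 2 = '58'.

y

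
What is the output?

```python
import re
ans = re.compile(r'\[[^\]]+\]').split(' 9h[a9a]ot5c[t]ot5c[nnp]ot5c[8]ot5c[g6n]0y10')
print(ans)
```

[' 9h', 'ot5c', 'ot5c', 'ot5c', 'ot5c', '0y10']

Splitting on the pattern gives 6 pieces.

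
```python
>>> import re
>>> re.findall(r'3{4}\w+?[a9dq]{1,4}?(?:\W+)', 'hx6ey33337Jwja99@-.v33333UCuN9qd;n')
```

The pattern matches exactly 4 of a literal '3', then one or more of a word character (lazy), then 1 to 4 of one of [a9dq] (lazy); then one or more of a non-word character (non-capturing group).
Matches: at [5:19] → '33337Jwja99@-.'; at [20:33] → '33333UCuN9qd;'.
With no groups in the pattern, `findall` gives back each whole match — 2 here.

['33337Jwja99@-.', '33333UCuN9qd;']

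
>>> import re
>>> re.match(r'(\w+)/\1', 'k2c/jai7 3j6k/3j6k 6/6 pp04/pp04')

`re.match` won't scan ahead — the pattern has to work from the very first character.
Here the pattern fails at index 0, so the call returns None.

None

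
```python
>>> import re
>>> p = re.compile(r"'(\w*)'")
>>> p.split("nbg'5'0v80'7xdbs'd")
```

['nbg', '5', '0v80', '7xdbs', 'd']

Because the pattern has a capturing group, `split` also inserts each captured text between the pieces.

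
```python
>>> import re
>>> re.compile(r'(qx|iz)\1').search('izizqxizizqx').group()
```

After group 1 captures some text, `\1` only succeeds where that same text appears again.
The match spans [0:4] → 'iziz'.

'iziz'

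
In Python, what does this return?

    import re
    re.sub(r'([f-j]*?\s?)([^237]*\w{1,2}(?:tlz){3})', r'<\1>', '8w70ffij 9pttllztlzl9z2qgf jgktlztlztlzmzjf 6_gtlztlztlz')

Pattern: zero or more of a character in [f-j] (lazy), then optionally whitespace (captured); then zero or more of any character except [237], then 1 to 2 of a word character, then the literal 'tlz' repeated 3 times (captured).
Matches: at [23:56] → 'qgf jgktlztlztlzmzjf 6_gtlztlztlz'.
The replacement refers to a captured group, so each match is rewritten using its own captured text.

'8w70ffij 9pttllztlzl9z2<>'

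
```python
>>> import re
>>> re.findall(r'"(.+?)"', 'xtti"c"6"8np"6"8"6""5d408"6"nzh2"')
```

['c', '8np', '8', '"5d408', 'nzh2']

A `+?`/`*?`/`{m,n}?` starts at its minimum and grows only as far as needed for what follows to match.
Walking the string: at [4:7] match '"c"', group 1 = 'c'; at [8:13] match '"8np"', group 1 = '8np'; at [14:17] match '"8"', group 1 = '8'; at [18:26] match '""5d408"', group 1 = '"5d408'; at [27:33] match '"nzh2"', group 1 = 'nzh2'.
With a single group, `findall` returns only what that group captured — 5 items.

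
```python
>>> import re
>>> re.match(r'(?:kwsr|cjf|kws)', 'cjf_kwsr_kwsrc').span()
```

With `match`, the pattern is implicitly anchored at the beginning.
The match spans [0:3] → 'cjf'.

(0, 3)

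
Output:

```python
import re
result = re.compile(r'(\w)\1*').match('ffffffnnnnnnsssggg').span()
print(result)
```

(0, 6)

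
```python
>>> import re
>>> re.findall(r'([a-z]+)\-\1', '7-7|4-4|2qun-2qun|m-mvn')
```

['m']

`\1` has to match the exact text group 1 already captured.
Walking the string: at [18:21] match 'm-m', group 1 = 'm'.
One capturing group, so `findall` returns just the captured substring from the one match — 1 in all.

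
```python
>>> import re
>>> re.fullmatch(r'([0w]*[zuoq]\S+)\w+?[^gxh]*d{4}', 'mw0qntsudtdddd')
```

The pattern matches zero or more of one of [0w], then one of [zuoq], then one or more of a non-whitespace character (captured); then one or more of a word character (lazy), then zero or more of any character except [gxh], then exactly 4 of a literal 'd'.
`fullmatch` succeeds only if the pattern covers the string from start to end.
Here the pattern can't cover the whole string, so the call returns None.

None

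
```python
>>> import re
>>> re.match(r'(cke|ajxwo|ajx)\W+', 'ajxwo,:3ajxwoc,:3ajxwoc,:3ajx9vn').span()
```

(0, 7)

With `match`, the pattern is implicitly anchored at the beginning.
The match spans [0:7] → 'ajxwo,:'.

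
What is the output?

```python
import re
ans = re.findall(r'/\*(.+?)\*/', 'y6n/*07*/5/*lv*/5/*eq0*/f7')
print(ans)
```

Walking the string: at [3:9] match '/*07*/', group 1 = '07'; at [10:16] match '/*lv*/', group 1 = 'lv'; at [17:24] match '/*eq0*/', group 1 = 'eq0'.
With a single group, `findall` returns only what that group captured — 3 items.

['07', 'lv', 'eq0']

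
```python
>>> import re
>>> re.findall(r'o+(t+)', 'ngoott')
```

Pattern: one or more of a literal 'o'; then one or more of a literal 't' (captured).
Walking the string: at [2:6] match 'oott', group 1 = 'tt'.
Because there's exactly one group, `findall` drops the full match and keeps group 1 from the one hit.

['tt']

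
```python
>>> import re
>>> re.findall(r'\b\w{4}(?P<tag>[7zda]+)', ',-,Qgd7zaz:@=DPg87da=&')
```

['zaz', '7da']

This matches a word boundary (`\b`, zero-width); then exactly 4 of a word character; then one or more of one of [7zda] (captured as 'tag').
Matches: at [3:10] match 'Qgd7zaz', group 1 = 'zaz'; at [13:20] match 'DPg87da', group 1 = '7da'.
One capturing group, so `findall` returns just the captured substring from each match — 2 in all.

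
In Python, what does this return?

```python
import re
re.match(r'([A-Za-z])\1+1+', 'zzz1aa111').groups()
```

('z',)

`\1` has to match the exact text group 1 already captured.
`match` is anchored at position 0; if the pattern doesn't fit there, it returns None.
The match spans [0:4] → 'zzz1'.
Captured: group 1 = 'z'.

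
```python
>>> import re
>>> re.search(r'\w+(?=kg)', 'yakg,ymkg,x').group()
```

Because the assertion is zero-width, the text it checks is not consumed and won't appear in the result.
`re.search` scans for the first position where the pattern succeeds.
The match spans [0:2] → 'ya'.

'ya'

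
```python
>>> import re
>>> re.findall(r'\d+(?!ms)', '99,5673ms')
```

The negative lookaround is zero-width — it rules out positions where the adjacent text would match, without consuming anything.
Walking the string: at [0:2] → '99'; at [3:6] → '567'.
`findall` yields the raw match text (2 of them) because the pattern has no groups.

['99', '567']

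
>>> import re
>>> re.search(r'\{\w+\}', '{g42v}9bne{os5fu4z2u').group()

'{g42v}'

The match spans [0:6] → '{g42v}'.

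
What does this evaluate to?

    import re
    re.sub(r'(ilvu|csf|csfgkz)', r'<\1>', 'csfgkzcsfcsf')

Alternation isn't longest-match — the leftmost alternative that fits at this position is chosen.
The replacement refers to a captured group, so each match is rewritten using its own captured text.

'<csf>gkz<csf><csf>'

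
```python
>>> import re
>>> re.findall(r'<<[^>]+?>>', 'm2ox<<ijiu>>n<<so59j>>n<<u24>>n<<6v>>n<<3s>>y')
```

['<<ijiu>>', '<<so59j>>', '<<u24>>', '<<6v>>', '<<3s>>']

Matches: at [4:12] → '<<ijiu>>'; at [13:22] → '<<so59j>>'; at [23:30] → '<<u24>>'; at [31:37] → '<<6v>>'; at [38:44] → '<<3s>>'.
With no groups in the pattern, `findall` gives back each whole match — 5 here.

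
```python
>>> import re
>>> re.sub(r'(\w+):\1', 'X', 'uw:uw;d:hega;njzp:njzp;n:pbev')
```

'X;d:hega;X;n:pbev'

`\1` is not a pattern — it's the concrete string captured by group 1, re-applied verbatim.
Matches: at [0:5] → 'uw:uw'; at [13:22] → 'njzp:njzp'.
`sub` substitutes 'X' at each match site.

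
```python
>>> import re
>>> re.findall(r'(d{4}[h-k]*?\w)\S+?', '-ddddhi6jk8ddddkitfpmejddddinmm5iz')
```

This matches exactly 4 of a literal 'd', then zero or more of a character in [h-k] (lazy), then a word character (captured); then one or more of a non-whitespace character (lazy).
`findall` collects group 1 from each match (3 total).

['ddddh', 'ddddk', 'ddddi']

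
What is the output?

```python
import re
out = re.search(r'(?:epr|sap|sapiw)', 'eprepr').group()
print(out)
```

The match spans [0:3] → 'epr'.

epr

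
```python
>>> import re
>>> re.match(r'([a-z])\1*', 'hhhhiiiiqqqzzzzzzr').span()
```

(0, 4)

After group 1 captures some text, `\1` only succeeds where that same text appears again.
`re.match` only tries the pattern at the start of the string.
The match spans [0:4] → 'hhhh'.
Captured: group 1 = 'h'.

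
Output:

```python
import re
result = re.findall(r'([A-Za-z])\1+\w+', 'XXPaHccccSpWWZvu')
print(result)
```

['X']

A backreference is literal: `\1` must see the identical characters the first group matched.
`findall` collects group 1 from the one match (1 total).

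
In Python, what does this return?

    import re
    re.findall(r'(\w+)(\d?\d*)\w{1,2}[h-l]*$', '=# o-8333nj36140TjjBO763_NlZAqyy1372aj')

[('8333nj36140TjjBO763_NlZAqyy1372a', '')]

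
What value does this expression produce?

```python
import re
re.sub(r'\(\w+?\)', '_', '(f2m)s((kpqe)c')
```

Every occurrence is swapped for '_'.

'_s(_c'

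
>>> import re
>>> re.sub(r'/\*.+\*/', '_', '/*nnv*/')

Matches: at [0:7] → '/*nnv*/'.
`sub` substitutes '_' at each match site.

'_'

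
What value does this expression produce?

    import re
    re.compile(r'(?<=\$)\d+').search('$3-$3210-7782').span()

The lookaround is zero-width — it requires the adjacent text to match without consuming it, so the asserted text isn't part of the match.
The match spans [1:2] → '3'.

(1, 2)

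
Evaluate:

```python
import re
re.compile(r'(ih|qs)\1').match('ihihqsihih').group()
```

'ihih'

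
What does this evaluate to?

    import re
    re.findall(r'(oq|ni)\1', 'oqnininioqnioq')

['ni']

The backreference `\1` re-matches whatever the first group consumed, character for character.
Walking the string: at [2:6] match 'nini', group 1 = 'ni'.
`findall` collects group 1 from the one match (1 total).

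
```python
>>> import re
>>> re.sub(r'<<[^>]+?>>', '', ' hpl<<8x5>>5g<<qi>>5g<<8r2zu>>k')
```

Matches: at [4:11] → '<<8x5>>'; at [13:19] → '<<qi>>'; at [21:30] → '<<8r2zu>>'.
Every occurrence is swapped for ''.

' hpl5g5gk'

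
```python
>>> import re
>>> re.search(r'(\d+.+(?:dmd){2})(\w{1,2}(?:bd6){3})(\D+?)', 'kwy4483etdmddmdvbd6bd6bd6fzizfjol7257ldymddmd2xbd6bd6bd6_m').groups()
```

('4483etdmddmd', 'vbd6bd6bd6', 'f')

This matches one or more of a digit, then one or more of any character, then the literal 'dmd' repeated 2 times (captured); then 1 to 2 of a word character, then the literal 'bd6' repeated 3 times (captured); then one or more of a non-digit (lazy) (captured).
`re.search` scans for the first position where the pattern succeeds.
The match spans [3:26] → '4483etdmddmdvbd6bd6bd6f'.
Captured: group 1 = '4483etdmddmd', group 2 = 'vbd6bd6bd6', group 3 = 'f'.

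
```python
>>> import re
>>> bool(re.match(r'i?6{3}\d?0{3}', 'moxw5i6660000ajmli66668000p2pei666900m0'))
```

False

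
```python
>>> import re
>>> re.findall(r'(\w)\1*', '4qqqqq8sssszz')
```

A backreference is literal: `\1` must see the identical characters the first group matched.
One capturing group, so `findall` returns just the captured substring from each match — 5 in all.

['4', 'q', '8', 's', 'z']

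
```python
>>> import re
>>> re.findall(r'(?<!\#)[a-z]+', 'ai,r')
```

The negative lookahead/lookbehind blocks any match where the forbidden context is present.
No capturing groups, so `findall` returns the 2 full match strings.

['ai', 'r']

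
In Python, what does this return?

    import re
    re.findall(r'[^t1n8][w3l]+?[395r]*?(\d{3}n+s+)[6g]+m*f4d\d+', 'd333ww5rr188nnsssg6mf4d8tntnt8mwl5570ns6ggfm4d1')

['188nnsss']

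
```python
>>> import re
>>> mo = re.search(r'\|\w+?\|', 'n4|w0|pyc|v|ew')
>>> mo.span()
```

The match spans [2:6] → '|w0|'.

(2, 6)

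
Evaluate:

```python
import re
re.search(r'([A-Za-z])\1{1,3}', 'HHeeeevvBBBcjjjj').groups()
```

The backreference `\1` re-matches whatever the first group consumed, character for character.
`re.search` tries every starting position until one works.
The match spans [0:2] → 'HH'.
Captured: group 1 = 'H'.

('H',)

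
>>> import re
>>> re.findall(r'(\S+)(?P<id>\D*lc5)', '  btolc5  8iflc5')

This matches one or more of a non-whitespace character (captured); then zero or more of a non-digit, then the literal 'lc5' (captured as 'id').
Walking the string: at [2:8] match 'btolc5', groups = ('bto', 'lc5'); at [10:16] match '8iflc5', groups = ('8if', 'lc5').
Multiple groups make `findall` return tuples — one 2-tuple for each match.

[('bto', 'lc5'), ('8if', 'lc5')]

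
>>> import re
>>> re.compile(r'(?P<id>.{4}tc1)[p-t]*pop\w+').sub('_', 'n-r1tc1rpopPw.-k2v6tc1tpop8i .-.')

'_.-_ .-.'

Pattern: exactly 4 of any character, then the literal 'tc1' (captured as 'id'); then zero or more of a character in [p-t], then the literal 'pop', then one or more of a word character.
Matches: at [0:13] → 'n-r1tc1rpopPw'; at [15:28] → 'k2v6tc1tpop8i'.
Each match is replaced by '_'.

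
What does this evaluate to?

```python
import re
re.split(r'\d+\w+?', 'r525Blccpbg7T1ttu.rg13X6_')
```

The pattern matches one or more of a digit; then one or more of a word character (lazy).
With the lazy modifier that quantifier settles for the fewest repetitions that let the rest of the pattern succeed (the atoms after it are unaffected and can still be greedy).
Matches to split on: at [1:5] → '525B'; at [11:13] → '7T'; at [13:15] → '1t'; at [20:23] → '13X'; at [23:25] → '6_'.
The string is cut at each match, leaving 6 pieces.

['r', 'lccpbg', '', 'tu.rg', '', '']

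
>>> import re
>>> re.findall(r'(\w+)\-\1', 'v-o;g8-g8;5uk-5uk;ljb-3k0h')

After group 1 captures some text, `\1` only succeeds where that same text appears again.
Walking the string: at [4:9] match 'g8-g8', group 1 = 'g8'; at [10:17] match '5uk-5uk', group 1 = '5uk'.
One capturing group, so `findall` returns just the captured substring from each match — 2 in all.

['g8', '5uk']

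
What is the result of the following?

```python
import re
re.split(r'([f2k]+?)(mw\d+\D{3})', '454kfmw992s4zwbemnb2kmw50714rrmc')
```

['454kfmw992s4zwbemnb', '2k', 'mw50714rrm', 'c']

Because the pattern has a capturing group, `split` also inserts each captured text between the pieces.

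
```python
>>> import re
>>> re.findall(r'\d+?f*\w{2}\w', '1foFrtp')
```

['1foFr']

With no groups in the pattern, `findall` gives back each whole match — 1 here.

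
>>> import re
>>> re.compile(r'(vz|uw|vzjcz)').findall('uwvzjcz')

['uw', 'vz']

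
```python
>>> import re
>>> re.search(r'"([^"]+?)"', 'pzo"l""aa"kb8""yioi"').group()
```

The match spans [3:6] → '"l"'.

'"l"'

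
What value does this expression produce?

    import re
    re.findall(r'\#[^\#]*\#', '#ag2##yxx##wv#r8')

['#ag2#', '#yxx#', '#wv#']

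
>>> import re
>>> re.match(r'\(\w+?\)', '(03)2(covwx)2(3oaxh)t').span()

With `match`, the pattern is implicitly anchored at the beginning.
The match spans [0:4] → '(03)'.

(0, 4)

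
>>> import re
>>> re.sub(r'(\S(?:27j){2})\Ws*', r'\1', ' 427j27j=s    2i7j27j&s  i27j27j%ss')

' 427j27j    2i7j27j&s  i27j27j'

Pattern: a non-whitespace character, then the literal '27j' repeated 2 times (captured); then a non-word character, then zero or more of a literal 's'.
`\1` in the replacement pulls in group 1's text for each match.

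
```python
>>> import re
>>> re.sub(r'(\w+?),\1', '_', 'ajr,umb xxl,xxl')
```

'ajr,umb _'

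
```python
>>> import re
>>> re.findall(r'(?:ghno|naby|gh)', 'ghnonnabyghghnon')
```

['ghno', 'naby', 'gh', 'ghno']

Alternation isn't longest-match — the leftmost alternative that fits at this position is chosen.
Scanning left to right: at [0:4] → 'ghno'; at [5:9] → 'naby'; at [9:11] → 'gh'; at [11:15] → 'ghno'.
`findall` yields the raw match text (4 of them) because the pattern has no groups.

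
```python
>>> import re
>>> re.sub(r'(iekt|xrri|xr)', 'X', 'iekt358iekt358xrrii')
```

The regex engine tests alternatives in the order written; an earlier branch that matches wins even if a later one would match more.
Matches: at [0:4] → 'iekt'; at [7:11] → 'iekt'; at [14:18] → 'xrri'.
`sub` substitutes 'X' at each match site.

'X358X358Xi'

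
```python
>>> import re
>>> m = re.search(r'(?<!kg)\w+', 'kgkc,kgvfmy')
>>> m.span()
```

(0, 4)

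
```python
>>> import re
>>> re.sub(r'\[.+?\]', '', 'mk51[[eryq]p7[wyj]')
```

'mk51p7'

`sub` substitutes '' at each match site.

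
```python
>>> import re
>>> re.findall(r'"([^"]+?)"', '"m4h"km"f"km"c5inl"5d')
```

['m4h', 'f', 'c5inl']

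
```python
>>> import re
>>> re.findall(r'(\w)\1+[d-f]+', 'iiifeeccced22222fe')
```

['i', 'c', '2']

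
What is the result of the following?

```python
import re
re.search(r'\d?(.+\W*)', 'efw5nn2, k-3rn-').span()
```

The pattern matches optionally a digit; then one or more of any character, then zero or more of a non-word character (captured).
The match spans [0:15] → 'efw5nn2, k-3rn-'.

(0, 15)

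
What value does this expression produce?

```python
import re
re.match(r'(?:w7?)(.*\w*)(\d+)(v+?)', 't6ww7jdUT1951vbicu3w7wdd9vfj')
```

With `match`, the pattern is implicitly anchored at the beginning.
Here position 0 doesn't satisfy it, so the call returns None.

None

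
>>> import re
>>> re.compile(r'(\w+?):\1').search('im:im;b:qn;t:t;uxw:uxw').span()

(0, 5)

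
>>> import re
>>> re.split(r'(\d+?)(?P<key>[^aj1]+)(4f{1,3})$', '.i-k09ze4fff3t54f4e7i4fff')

['.i-k', '0', '9ze4fff3t54f4e7i', '4fff', '']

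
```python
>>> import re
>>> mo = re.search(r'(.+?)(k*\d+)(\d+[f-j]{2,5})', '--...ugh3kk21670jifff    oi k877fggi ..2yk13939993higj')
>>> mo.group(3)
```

'0jifff'

The match spans [0:21] → '--...ugh3kk21670jifff'.
Captured: group 1 = '--...ugh3', group 2 = 'kk2167', group 3 = '0jifff'.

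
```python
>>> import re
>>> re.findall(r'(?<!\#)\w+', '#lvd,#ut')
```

['vd', 't']

Because the assertion is negative and zero-width, positions next to the forbidden text are skipped.
Walking the string: at [2:4] → 'vd'; at [7:8] → 't'.
No capturing groups, so `findall` returns the 2 full match strings.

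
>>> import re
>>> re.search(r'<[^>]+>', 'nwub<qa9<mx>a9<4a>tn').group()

'<qa9<mx>'

The match spans [4:12] → '<qa9<mx>'.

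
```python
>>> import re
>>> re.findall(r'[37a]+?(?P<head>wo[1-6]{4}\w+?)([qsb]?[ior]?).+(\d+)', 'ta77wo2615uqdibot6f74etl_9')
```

[('wo2615u', 'q', '9')]

A non-greedy quantifier consumes as few characters as it can — just enough that the remainder of the pattern still matches from where it stops; whatever follows it matches normally.
`findall` packs the 3 group values into a tuple for every match.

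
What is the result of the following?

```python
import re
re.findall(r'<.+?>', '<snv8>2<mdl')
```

['<snv8>']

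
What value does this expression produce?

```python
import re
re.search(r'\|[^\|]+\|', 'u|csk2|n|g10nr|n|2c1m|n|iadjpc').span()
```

(1, 7)

`re.search` tries every starting position until one works.
The match spans [1:7] → '|csk2|'.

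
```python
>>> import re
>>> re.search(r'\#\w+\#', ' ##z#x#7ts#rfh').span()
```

(2, 5)

The match spans [2:5] → '#z#'.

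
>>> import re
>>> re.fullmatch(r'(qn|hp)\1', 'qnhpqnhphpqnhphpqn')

None

For `fullmatch`, every character of the input must be accounted for by the pattern.
Here there's no way to consume every character, so the call returns None.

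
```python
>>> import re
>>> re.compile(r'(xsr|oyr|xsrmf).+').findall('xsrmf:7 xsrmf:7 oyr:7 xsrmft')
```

Alternation tries branches left to right and keeps the first one that lets the overall match succeed at that position.
`findall` collects group 1 from the one match (1 total).

['xsr']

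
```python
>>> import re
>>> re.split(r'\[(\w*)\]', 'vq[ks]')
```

['vq', 'ks', '']

With a capturing group present, the delimiter's captured portion is kept in the result list.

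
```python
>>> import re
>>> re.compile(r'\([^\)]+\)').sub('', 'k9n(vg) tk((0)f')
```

Matches: at [3:7] → '(vg)'; at [10:14] → '((0)'.
Each match is replaced by ''.

'k9n tkf'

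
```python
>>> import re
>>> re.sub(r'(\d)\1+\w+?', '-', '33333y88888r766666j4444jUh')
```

'--7--Uh'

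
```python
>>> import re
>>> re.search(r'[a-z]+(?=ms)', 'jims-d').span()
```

The lookaround is zero-width — it requires the adjacent text to match without consuming it, so the asserted text isn't part of the match.
The match spans [0:2] → 'ji'.

(0, 2)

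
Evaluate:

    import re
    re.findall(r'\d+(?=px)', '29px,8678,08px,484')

['29', '08']

The lookaround is zero-width — it requires the adjacent text to match without consuming it, so the asserted text isn't part of the match.
Walking the string: at [0:2] → '29'; at [10:12] → '08'.
With no groups in the pattern, `findall` gives back each whole match — 2 here.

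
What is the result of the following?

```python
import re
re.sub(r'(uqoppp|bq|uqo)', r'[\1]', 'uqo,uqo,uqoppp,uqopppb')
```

'[uqo],[uqo],[uqoppp],[uqoppp]b'

Branches in `(...|...)` are attempted left-to-right; the first branch that allows the whole pattern to succeed is taken.
The replacement refers to a captured group, so each match is rewritten using its own captured text.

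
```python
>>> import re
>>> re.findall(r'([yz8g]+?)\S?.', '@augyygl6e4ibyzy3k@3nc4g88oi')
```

['g', 'g', 'y', 'g']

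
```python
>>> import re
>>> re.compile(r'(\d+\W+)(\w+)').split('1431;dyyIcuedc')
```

['', '1431;', 'dyyIcuedc', '']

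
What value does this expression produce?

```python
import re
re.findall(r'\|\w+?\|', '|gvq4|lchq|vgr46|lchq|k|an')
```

Matches: at [0:6] → '|gvq4|'; at [10:17] → '|vgr46|'; at [21:24] → '|k|'.
Since nothing is captured, `findall` lists the 3 matched substrings directly.

['|gvq4|', '|vgr46|', '|k|']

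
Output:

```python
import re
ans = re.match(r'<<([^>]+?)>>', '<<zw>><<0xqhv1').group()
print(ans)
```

<<zw>>

`re.match` only tries the pattern at the start of the string.
The match spans [0:6] → '<<zw>>'.
Captured: group 1 = 'zw'.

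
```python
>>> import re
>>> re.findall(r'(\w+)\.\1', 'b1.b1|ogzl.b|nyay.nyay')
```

['b1', 'nyay']

A backreference is literal: `\1` must see the identical characters the first group matched.
One capturing group, so `findall` returns just the captured substring from each match — 2 in all.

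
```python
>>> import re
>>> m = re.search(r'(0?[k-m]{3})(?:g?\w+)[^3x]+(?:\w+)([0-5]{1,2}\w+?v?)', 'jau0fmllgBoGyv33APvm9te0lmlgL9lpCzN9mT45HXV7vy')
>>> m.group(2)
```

The match spans [5:41] → 'mllgBoGyv33APvm9te0lmlgL9lpCzN9mT45H'.
Captured: group 1 = 'mll', group 2 = '5H'.

'5H'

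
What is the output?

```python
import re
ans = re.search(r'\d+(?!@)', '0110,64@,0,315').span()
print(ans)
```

(0, 4)

A negative assertion filters positions out without eating any characters.
The match spans [0:4] → '0110'.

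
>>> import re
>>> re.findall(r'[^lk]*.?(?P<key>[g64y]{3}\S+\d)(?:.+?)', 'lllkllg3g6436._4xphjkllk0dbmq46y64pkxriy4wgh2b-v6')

This matches zero or more of any character except [lk], then optionally any character; then exactly 3 of one of [g64y], then one or more of a non-whitespace character, then a digit (captured as 'key'); then one or more of any character (lazy) (non-capturing group).
Scanning left to right: at [6:46] match 'g3g6436._4xphjkllk0dbmq46y64pkxriy4wgh2b', group 1 = 'g6436._4xphjkllk0dbmq46y64pkxriy4wgh2'.
Because there's exactly one group, `findall` drops the full match and keeps group 1 from the one hit.

['g6436._4xphjkllk0dbmq46y64pkxriy4wgh2']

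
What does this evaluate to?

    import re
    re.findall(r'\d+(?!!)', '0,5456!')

The negative lookaround is zero-width — it rules out positions where the adjacent text would match, without consuming anything.
Scanning left to right: at [0:1] → '0'; at [2:5] → '545'.
With no groups in the pattern, `findall` gives back each whole match — 2 here.

['0', '545']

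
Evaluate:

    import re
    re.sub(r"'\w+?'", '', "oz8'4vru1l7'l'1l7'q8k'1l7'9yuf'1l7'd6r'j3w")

"oz8lq8k9yufd6r'j3w"

`sub` substitutes '' at each match site.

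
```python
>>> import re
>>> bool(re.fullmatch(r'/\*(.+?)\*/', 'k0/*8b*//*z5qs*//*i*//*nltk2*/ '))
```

`re.fullmatch` is like wrapping the pattern in `^…$` (in single-line mode).
Here the string isn't matched end-to-end, so the call returns None, and `bool(None)` is False.

False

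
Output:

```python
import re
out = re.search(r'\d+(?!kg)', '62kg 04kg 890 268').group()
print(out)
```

6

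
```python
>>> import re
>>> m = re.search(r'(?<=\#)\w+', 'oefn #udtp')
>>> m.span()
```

(6, 10)

Lookahead/lookbehind check context without consuming it, so the matched span excludes the asserted characters.
Unlike `match`, `search` isn't anchored — it looks for the pattern anywhere in the string.
The match spans [6:10] → 'udtp'.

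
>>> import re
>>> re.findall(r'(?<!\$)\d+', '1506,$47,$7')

['1506', '7']

The negative lookaround is zero-width — it rules out positions where the adjacent text would match, without consuming anything.
Matches: at [0:4] → '1506'; at [7:8] → '7'.
With no groups in the pattern, `findall` gives back each whole match — 2 here.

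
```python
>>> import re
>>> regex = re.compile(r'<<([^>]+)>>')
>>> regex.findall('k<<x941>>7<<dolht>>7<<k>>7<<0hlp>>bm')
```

Walking the string: at [1:9] match '<<x941>>', group 1 = 'x941'; at [10:19] match '<<dolht>>', group 1 = 'dolht'; at [20:25] match '<<k>>', group 1 = 'k'; at [26:34] match '<<0hlp>>', group 1 = '0hlp'.
Because there's exactly one group, `findall` drops the full match and keeps group 1 from each hit.

['x941', 'dolht', 'k', '0hlp']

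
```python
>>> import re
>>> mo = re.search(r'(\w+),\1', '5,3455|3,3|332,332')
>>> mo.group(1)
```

The match spans [7:10] → '3,3'.
Captured: group 1 = '3'.

'3'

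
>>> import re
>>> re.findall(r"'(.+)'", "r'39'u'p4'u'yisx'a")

["39'u'p4'u'yisx"]

Matches: at [1:17] match "'39'u'p4'u'yisx'", group 1 = "39'u'p4'u'yisx".
With a single group, `findall` returns only what that group captured — 1 item.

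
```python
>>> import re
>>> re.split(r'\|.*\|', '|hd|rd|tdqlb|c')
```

['', 'c']

Each match becomes a cut point; 2 segments remain.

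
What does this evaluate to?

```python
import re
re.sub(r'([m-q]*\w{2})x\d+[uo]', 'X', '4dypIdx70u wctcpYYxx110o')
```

'4dyX wctcpYX'

This matches zero or more of a character in [m-q], then exactly 2 of a word character (captured); then a literal 'x', then one or more of a digit, then one of [uo].
Matches: at [3:10] → 'pIdx70u'; at [17:24] → 'Yxx110o'.
`sub` substitutes 'X' at each match site.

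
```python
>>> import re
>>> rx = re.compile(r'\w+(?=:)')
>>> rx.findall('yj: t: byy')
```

['yj', 't']

The lookaround is zero-width — it requires the adjacent text to match without consuming it, so the asserted text isn't part of the match.
`findall` yields the raw match text (2 of them) because the pattern has no groups.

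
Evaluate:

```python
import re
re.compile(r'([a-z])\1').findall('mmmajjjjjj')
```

['m', 'j', 'j', 'j']

`\1` is not a pattern — it's the concrete string captured by group 1, re-applied verbatim.
Scanning left to right: at [0:2] match 'mm', group 1 = 'm'; at [4:6] match 'jj', group 1 = 'j'; at [6:8] match 'jj', group 1 = 'j'; at [8:10] match 'jj', group 1 = 'j'.
Because there's exactly one group, `findall` drops the full match and keeps group 1 from each hit.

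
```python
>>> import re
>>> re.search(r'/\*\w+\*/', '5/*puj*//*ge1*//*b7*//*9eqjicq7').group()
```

`re.search` scans for the first position where the pattern succeeds.
The match spans [1:8] → '/*puj*/'.

'/*puj*/'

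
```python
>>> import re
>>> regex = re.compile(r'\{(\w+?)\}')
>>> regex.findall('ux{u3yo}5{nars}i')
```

Matches: at [2:8] match '{u3yo}', group 1 = 'u3yo'; at [9:15] match '{nars}', group 1 = 'nars'.
One capturing group, so `findall` returns just the captured substring from each match — 2 in all.

['u3yo', 'nars']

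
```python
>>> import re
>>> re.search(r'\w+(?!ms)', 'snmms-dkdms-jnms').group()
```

A negative assertion filters positions out without eating any characters.
The match spans [0:5] → 'snmms'.

'snmms'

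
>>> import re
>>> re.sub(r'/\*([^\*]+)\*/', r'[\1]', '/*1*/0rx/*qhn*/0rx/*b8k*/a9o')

`\1` in the replacement pulls in group 1's text for each match.

'[1]0rx[qhn]0rx[b8k]a9o'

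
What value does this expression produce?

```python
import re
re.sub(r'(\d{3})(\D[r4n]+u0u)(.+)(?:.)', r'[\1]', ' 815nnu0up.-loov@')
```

The replacement refers to a captured group, so each match is rewritten using its own captured text.

' [815]'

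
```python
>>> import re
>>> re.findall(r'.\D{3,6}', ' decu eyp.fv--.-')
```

This matches any character; then 3 to 6 of a non-digit.
Walking the string: at [0:7] → ' decu e'; at [7:14] → 'yp.fv--'.
With no groups in the pattern, `findall` gives back each whole match — 2 here.

[' decu e', 'yp.fv--']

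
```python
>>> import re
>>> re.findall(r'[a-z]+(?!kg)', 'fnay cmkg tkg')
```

['fnay', 'cmkg', 'tkg']

The negative lookaround is zero-width — it rules out positions where the adjacent text would match, without consuming anything.
`findall` yields the raw match text (3 of them) because the pattern has no groups.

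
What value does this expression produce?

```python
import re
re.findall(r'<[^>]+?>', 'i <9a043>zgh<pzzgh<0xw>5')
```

`findall` yields the raw match text (2 of them) because the pattern has no groups.

['<9a043>', '<pzzgh<0xw>']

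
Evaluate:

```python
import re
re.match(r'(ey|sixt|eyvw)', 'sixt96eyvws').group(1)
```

The match spans [0:4] → 'sixt'.
Captured: group 1 = 'sixt'.

'sixt'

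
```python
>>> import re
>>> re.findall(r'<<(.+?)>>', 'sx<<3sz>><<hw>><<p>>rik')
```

['3sz', 'hw', 'p']

Because the quantifier is non-greedy, it stops expanding at the earliest point where the rest of the pattern can succeed.
Scanning left to right: at [2:9] match '<<3sz>>', group 1 = '3sz'; at [9:15] match '<<hw>>', group 1 = 'hw'; at [15:20] match '<<p>>', group 1 = 'p'.
With a single group, `findall` returns only what that group captured — 3 items.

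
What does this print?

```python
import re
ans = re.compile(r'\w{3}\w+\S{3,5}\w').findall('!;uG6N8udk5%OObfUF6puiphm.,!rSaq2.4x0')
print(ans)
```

['uG6N8udk5%OObfU', 'F6puiphm.,!rSa']

The pattern matches exactly 3 of a word character, then one or more of a word character, then 3 to 5 of a non-whitespace character; then a word character.
Walking the string: at [2:17] → 'uG6N8udk5%OObfU'; at [17:31] → 'F6puiphm.,!rSa'.
`findall` yields the raw match text (2 of them) because the pattern has no groups.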